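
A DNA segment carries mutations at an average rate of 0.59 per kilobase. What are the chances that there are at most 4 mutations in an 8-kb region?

0.4909

Over the interval, μ = 0.59 × 8 = 4.72 (an 8-kb region = 8 kilobases).
P(N ≤ 4) = Σ_{j=0}^{4} e^(−μ) μ^j/j! ≈ 0.4909.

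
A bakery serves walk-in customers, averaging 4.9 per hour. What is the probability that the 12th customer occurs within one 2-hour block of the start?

Over the interval, μ = 4.9 × 2 = 9.8 (a 2-hour block = 2 hours).
The 12th arrival falls in the interval iff at least 12 events occur there: P(S_12 ≤ t) = P(N ≥ 12) = 1 − P(N ≤ 11) ≈ 0.2807.

0.2807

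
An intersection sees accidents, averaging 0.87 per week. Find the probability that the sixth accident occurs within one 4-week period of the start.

0.1398

Over the interval, μ = 0.87 × 4 = 3.48 (a 4-week period = 4 weeks).
The sixth arrival falls in the interval iff at least 6 events occur there: P(S_6 ≤ t) = P(N ≥ 6) = 1 − P(N ≤ 5) ≈ 0.1398.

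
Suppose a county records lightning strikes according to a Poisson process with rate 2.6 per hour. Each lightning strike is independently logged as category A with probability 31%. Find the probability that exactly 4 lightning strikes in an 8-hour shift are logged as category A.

0.1141

Thinning: the lightning strikes that are logged as category A themselves form a Poisson process with rate 0.31 × 2.6 = 0.806 per hour.
Over the interval, μ = 0.806 × 8 = 6.448 (an 8-hour shift = 8 hours).
P(N = 4) = e^(−6.448) · 6.448^4/4! ≈ 0.1141.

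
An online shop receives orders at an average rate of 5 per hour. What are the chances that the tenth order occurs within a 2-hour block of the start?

Over the interval, μ = 5 × 2 = 10 (a 2-hour block = 2 hours).
The tenth arrival falls in the interval iff at least 10 events occur there: P(S_10 ≤ t) = P(N ≥ 10) = 1 − P(N ≤ 9) ≈ 0.5421.

0.5421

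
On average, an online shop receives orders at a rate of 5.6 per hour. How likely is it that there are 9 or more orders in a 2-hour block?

0.7853

Over the interval, μ = 5.6 × 2 = 11.2 (a 2-hour block = 2 hours).
P(N ≥ 9) = 1 − P(N ≤ 8) = 1 − Σ_{j=0}^{8} e^(−μ) μ^j/j! ≈ 0.7853.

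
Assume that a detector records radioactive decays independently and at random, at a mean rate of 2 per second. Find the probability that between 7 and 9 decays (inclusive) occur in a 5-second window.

Over the interval, μ = 2 × 5 = 10 (a 5-second window = 5 seconds).
P(7 ≤ N ≤ 9) = Σ_{j=7}^{9} e^(−10) · 10^j/j! ≈ 0.3278.

0.3278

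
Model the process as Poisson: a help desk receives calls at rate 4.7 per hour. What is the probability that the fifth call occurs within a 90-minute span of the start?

0.8315

Over the interval, μ = 4.7 × 1.5 = 7.05 (a 90-minute span = 1.5 hours).
The fifth arrival falls in the interval iff at least 5 events occur there: P(S_5 ≤ t) = P(N ≥ 5) = 1 − P(N ≤ 4) ≈ 0.8315.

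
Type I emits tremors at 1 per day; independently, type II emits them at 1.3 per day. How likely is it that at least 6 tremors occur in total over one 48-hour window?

Independent Poisson processes superpose: combined rate λ = 1 + 1.3 = 2.3 per day.
Over the interval, μ = 2.3 × 2 = 4.6 (a 48-hour window = 2 days).
P(N ≥ 6) = 1 − P(N ≤ 5) ≈ 0.3142.

0.3142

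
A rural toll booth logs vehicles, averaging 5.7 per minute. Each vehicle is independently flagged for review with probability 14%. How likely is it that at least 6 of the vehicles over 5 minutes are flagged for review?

Thinning: the vehicles that are flagged for review themselves form a Poisson process with rate 0.14 × 5.7 = 0.798 per minute.
Over the interval, μ = 0.798 × 5 = 3.99 (5 minutes).
P(N ≥ 6) = 1 − P(N ≤ 5) ≈ 0.2133.

0.2133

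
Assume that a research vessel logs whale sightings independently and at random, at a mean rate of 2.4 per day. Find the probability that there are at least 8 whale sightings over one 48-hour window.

0.1133

Over the interval, μ = 2.4 × 2 = 4.8 (a 48-hour window = 2 days).
P(N ≥ 8) = 1 − P(N ≤ 7) = 1 − Σ_{j=0}^{7} e^(−μ) μ^j/j! ≈ 0.1133.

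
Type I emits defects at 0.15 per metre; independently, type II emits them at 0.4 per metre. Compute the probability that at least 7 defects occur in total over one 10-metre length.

Independent Poisson processes superpose: combined rate λ = 0.15 + 0.4 = 0.55 per metre.
Over the interval, μ = 0.55 × 10 = 5.5 (a 10-metre length = 10 metres).
P(N ≥ 7) = 1 − P(N ≤ 6) ≈ 0.3140.

0.3140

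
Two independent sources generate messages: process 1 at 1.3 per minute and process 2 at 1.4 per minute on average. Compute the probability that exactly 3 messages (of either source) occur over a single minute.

0.2205

Independent Poisson processes superpose: combined rate λ = 1.3 + 1.4 = 2.7 per minute.
So μ = 2.7.
P(N = 3) = e^(−2.7) · 2.7^3/3! ≈ 0.2205.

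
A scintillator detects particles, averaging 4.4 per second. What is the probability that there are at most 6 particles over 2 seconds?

0.2256

Over the interval, μ = 4.4 × 2 = 8.8 (2 seconds).
P(N ≤ 6) = Σ_{j=0}^{6} e^(−μ) μ^j/j! ≈ 0.2256.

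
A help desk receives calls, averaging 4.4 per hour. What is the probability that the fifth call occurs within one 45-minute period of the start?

0.2374

Over the interval, μ = 4.4 × 0.75 = 3.3 (a 45-minute period = 0.75 hours).
The fifth arrival falls in the interval iff at least 5 events occur there: P(S_5 ≤ t) = P(N ≥ 5) = 1 − P(N ≤ 4) ≈ 0.2374.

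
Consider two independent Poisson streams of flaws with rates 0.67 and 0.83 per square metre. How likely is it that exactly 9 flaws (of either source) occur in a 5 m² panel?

Independent Poisson processes superpose: combined rate λ = 0.67 + 0.83 = 1.5 per square metre.
Over the interval, μ = 1.5 × 5 = 7.5 (a 5 m² panel = 5 square metres).
P(N = 9) = e^(−7.5) · 7.5^9/9! ≈ 0.1144.

0.1144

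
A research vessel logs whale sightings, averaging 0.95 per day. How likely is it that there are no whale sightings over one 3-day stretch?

0.0578

Over the interval, μ = 0.95 × 3 = 2.85 (a 3-day stretch = 3 days).
P(N = 0) = e^(−μ) μ^0/0! = e^(−2.85) · 2.85^0/1 ≈ 0.0578.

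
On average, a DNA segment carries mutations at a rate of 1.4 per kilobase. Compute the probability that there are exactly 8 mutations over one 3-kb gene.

0.0360

Over the interval, μ = 1.4 × 3 = 4.2 (a 3-kb gene = 3 kilobases).
P(N = 8) = e^(−μ) μ^8/8! = e^(−4.2) · 4.2^8/40320 ≈ 0.0360.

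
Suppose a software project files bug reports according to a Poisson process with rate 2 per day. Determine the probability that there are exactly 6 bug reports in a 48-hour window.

Over the interval, μ = 2 × 2 = 4 (a 48-hour window = 2 days).
P(N = 6) = e^(−μ) μ^6/6! = e^(−4) · 4^6/720 ≈ 0.1042.

0.1042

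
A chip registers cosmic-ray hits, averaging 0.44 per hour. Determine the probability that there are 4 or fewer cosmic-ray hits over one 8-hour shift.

0.7217

Over the interval, μ = 0.44 × 8 = 3.52 (an 8-hour shift = 8 hours).
P(N ≤ 4) = Σ_{j=0}^{4} e^(−μ) μ^j/j! ≈ 0.7217.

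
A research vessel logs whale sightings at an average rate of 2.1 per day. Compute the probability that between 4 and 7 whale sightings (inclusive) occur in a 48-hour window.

Over the interval, μ = 2.1 × 2 = 4.2 (a 48-hour window = 2 days).
P(4 ≤ N ≤ 7) = Σ_{j=4}^{7} e^(−4.2) · 4.2^j/j! ≈ 0.5407.

0.5407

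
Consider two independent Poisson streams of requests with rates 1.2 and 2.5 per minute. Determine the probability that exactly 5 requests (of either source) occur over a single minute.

0.1429

Independent Poisson processes superpose: combined rate λ = 1.2 + 2.5 = 3.7 per minute.
So μ = 3.7.
P(N = 5) = e^(−3.7) · 3.7^5/5! ≈ 0.1429.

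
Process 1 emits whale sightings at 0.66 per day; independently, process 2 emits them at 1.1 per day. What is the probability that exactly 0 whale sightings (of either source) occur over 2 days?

Independent Poisson processes superpose: combined rate λ = 0.66 + 1.1 = 1.76 per day.
Over the interval, μ = 1.76 × 2 = 3.52 (2 days).
P(N = 0) = e^(−3.52) · 3.52^0/0! ≈ 0.0296.

0.0296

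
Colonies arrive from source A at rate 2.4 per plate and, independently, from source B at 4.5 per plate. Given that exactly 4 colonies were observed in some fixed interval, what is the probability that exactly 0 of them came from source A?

Given the total, each event is independently from source A with probability p = λ_A/(λ_A+λ_B) = 2.4/6.9 ≈ 0.3478.
So K ~ Binomial(4, 2.4/6.9): P(K = 0) = C(4,0) · (2.4/6.9)^0 · (4.5/6.9)^4 ≈ 0.1809.

0.1809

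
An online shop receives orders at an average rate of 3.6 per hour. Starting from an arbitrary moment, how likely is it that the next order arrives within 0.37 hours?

0.7361

Inter-arrival times are exponential with rate λ = 3.6 per hour.
P(T ≤ 0.37) = 1 − e^(−λt) = 1 − e^(−3.6 × 0.37) = 1 − e^(−1.332) ≈ 0.7361.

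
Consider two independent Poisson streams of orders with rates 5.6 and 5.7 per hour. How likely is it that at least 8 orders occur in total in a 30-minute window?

0.2094

Independent Poisson processes superpose: combined rate λ = 5.6 + 5.7 = 11.3 per hour.
Over the interval, μ = 11.3 × 0.5 = 5.65 (a 30-minute window = 0.5 hours).
P(N ≥ 8) = 1 − P(N ≤ 7) ≈ 0.2094.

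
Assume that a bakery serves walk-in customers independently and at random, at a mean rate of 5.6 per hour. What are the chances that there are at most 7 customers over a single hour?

With mean μ = 5.6 per hour,
P(N ≤ 7) = Σ_{j=0}^{7} e^(−μ) μ^j/j! ≈ 0.7970.

0.7970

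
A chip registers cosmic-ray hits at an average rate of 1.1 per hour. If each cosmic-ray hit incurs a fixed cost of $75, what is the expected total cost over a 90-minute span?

E[N] = 1.1 × 1.5 = 1.65 (a 90-minute span = 1.5 hours); E[cost] = 1.65 × $75 = $123.75.

$123.75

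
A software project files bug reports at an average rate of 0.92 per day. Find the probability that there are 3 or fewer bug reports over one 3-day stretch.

0.7008

Over the interval, μ = 0.92 × 3 = 2.76 (a 3-day stretch = 3 days).
P(N ≤ 3) = Σ_{j=0}^{3} e^(−μ) μ^j/j! ≈ 0.7008.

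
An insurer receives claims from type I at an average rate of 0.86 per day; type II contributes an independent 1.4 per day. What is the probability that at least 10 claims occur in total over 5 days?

Independent Poisson processes superpose: combined rate λ = 0.86 + 1.4 = 2.26 per day.
Over the interval, μ = 2.26 × 5 = 11.3 (5 days).
P(N ≥ 10) = 1 − P(N ≤ 9) ≈ 0.6911.

0.6911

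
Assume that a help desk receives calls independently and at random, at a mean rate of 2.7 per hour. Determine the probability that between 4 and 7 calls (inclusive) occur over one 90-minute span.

0.5221

Over the interval, μ = 2.7 × 1.5 = 4.05 (a 90-minute span = 1.5 hours).
P(4 ≤ N ≤ 7) = Σ_{j=4}^{7} e^(−4.05) · 4.05^j/j! ≈ 0.5221.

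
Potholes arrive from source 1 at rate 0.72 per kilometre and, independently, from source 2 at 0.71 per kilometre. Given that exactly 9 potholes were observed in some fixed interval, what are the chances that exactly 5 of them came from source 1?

Given the total, each event is independently from source 1 with probability p = λ_1/(λ_1+λ_2) = 0.72/1.43 ≈ 0.5035.
So K ~ Binomial(9, 0.72/1.43): P(K = 5) = C(9,5) · (0.72/1.43)^5 · (0.71/1.43)^4 ≈ 0.2478.

0.2478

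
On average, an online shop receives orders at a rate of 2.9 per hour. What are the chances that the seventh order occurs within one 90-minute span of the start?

0.1502

Over the interval, μ = 2.9 × 1.5 = 4.35 (a 90-minute span = 1.5 hours).
The seventh arrival falls in the interval iff at least 7 events occur there: P(S_7 ≤ t) = P(N ≥ 7) = 1 − P(N ≤ 6) ≈ 0.1502.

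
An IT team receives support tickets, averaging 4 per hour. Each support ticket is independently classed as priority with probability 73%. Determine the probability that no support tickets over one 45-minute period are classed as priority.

Thinning: the support tickets that are classed as priority themselves form a Poisson process with rate 0.73 × 4 = 2.92 per hour.
Over the interval, μ = 2.92 × 0.75 = 2.19 (a 45-minute period = 0.75 hours).
P(N = 0) = e^(−2.19) · 2.19^0/0! ≈ 0.1119.

0.1119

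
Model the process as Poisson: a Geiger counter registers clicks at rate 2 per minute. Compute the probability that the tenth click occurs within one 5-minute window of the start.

Over the interval, μ = 2 × 5 = 10 (a 5-minute window = 5 minutes).
The tenth arrival falls in the interval iff at least 10 events occur there: P(S_10 ≤ t) = P(N ≥ 10) = 1 − P(N ≤ 9) ≈ 0.5421.

0.5421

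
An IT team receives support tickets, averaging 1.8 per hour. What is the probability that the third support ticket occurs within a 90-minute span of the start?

0.5064

Over the interval, μ = 1.8 × 1.5 = 2.7 (a 90-minute span = 1.5 hours).
The third arrival falls in the interval iff at least 3 events occur there: P(S_3 ≤ t) = P(N ≥ 3) = 1 − P(N ≤ 2) ≈ 0.5064.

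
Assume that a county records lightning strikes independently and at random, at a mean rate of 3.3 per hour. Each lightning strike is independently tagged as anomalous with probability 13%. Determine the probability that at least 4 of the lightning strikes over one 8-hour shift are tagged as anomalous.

0.4486

Thinning: the lightning strikes that are tagged as anomalous themselves form a Poisson process with rate 0.13 × 3.3 = 0.429 per hour.
Over the interval, μ = 0.429 × 8 = 3.432 (an 8-hour shift = 8 hours).
P(N ≥ 4) = 1 − P(N ≤ 3) ≈ 0.4486.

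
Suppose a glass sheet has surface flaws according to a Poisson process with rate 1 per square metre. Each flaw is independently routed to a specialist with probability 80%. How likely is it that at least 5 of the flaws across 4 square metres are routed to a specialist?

0.2194

Thinning: the flaws that are routed to a specialist themselves form a Poisson process with rate 0.8 × 1 = 0.8 per square metre.
Over the interval, μ = 0.8 × 4 = 3.2 (4 square metres).
P(N ≥ 5) = 1 − P(N ≤ 4) ≈ 0.2194.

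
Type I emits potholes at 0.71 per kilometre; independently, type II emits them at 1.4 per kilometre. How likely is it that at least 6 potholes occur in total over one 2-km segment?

0.2501

Independent Poisson processes superpose: combined rate λ = 0.71 + 1.4 = 2.11 per kilometre.
Over the interval, μ = 2.11 × 2 = 4.22 (a 2-km segment = 2 kilometres).
P(N ≥ 6) = 1 − P(N ≤ 5) ≈ 0.2501.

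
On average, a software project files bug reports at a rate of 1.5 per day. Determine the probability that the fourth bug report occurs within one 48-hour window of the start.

0.3528

Over the interval, μ = 1.5 × 2 = 3 (a 48-hour window = 2 days).
The fourth arrival falls in the interval iff at least 4 events occur there: P(S_4 ≤ t) = P(N ≥ 4) = 1 − P(N ≤ 3) ≈ 0.3528.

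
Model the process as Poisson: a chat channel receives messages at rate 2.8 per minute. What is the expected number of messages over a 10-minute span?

28

E[N] = λt = 2.8 × 10 = 28 (a 10-minute span = 10 minutes).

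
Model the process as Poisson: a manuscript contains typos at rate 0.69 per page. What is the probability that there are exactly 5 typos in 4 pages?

0.0845

Over the interval, μ = 0.69 × 4 = 2.76 (4 pages).
P(N = 5) = e^(−μ) μ^5/5! = e^(−2.76) · 2.76^5/120 ≈ 0.0845.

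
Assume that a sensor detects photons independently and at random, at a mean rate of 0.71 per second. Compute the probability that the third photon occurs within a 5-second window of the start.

0.6883

Over the interval, μ = 0.71 × 5 = 3.55 (a 5-second window = 5 seconds).
The third arrival falls in the interval iff at least 3 events occur there: P(S_3 ≤ t) = P(N ≥ 3) = 1 − P(N ≤ 2) ≈ 0.6883.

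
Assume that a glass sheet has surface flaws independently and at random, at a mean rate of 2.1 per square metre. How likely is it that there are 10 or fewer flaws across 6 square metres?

0.2876

Over the interval, μ = 2.1 × 6 = 12.6 (6 square metres).
P(N ≤ 10) = Σ_{j=0}^{10} e^(−μ) μ^j/j! ≈ 0.2876.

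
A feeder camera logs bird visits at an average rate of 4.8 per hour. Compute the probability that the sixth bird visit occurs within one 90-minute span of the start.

0.7241

Over the interval, μ = 4.8 × 1.5 = 7.2 (a 90-minute span = 1.5 hours).
The sixth arrival falls in the interval iff at least 6 events occur there: P(S_6 ≤ t) = P(N ≥ 6) = 1 − P(N ≤ 5) ≈ 0.7241.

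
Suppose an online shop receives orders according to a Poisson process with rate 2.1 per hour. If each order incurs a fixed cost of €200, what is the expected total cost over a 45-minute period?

E[N] = 2.1 × 0.75 = 1.575 (a 45-minute period = 0.75 hours); E[cost] = 1.575 × €200 = €315.

€315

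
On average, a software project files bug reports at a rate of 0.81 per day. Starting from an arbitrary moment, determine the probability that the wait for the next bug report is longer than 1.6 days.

0.2736

The wait for the next event is exponential with rate λ = 0.81 per day.
P(T > 1.6) = e^(−λt) = e^(−0.81 × 1.6) = e^(−1.296) ≈ 0.2736.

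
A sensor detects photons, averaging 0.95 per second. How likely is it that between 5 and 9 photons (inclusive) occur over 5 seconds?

Over the interval, μ = 0.95 × 5 = 4.75 (5 seconds).
P(5 ≤ N ≤ 9) = Σ_{j=5}^{9} e^(−4.75) · 4.75^j/j! ≈ 0.4910.

0.4910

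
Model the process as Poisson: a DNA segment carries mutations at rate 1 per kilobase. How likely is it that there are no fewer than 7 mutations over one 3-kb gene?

0.0335

Over the interval, μ = 1 × 3 = 3 (a 3-kb gene = 3 kilobases).
P(N ≥ 7) = 1 − P(N ≤ 6) = 1 − Σ_{j=0}^{6} e^(−μ) μ^j/j! ≈ 0.0335.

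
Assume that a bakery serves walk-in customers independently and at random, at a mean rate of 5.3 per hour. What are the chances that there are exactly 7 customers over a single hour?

With mean μ = 5.3 per hour,
P(N = 7) = e^(−μ) μ^7/7! = e^(−5.3) · 5.3^7/5040 ≈ 0.1163.

0.1163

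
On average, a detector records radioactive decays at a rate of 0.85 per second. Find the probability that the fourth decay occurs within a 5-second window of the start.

Over the interval, μ = 0.85 × 5 = 4.25 (a 5-second window = 5 seconds).
The fourth arrival falls in the interval iff at least 4 events occur there: P(S_4 ≤ t) = P(N ≥ 4) = 1 − P(N ≤ 3) ≈ 0.6138.

0.6138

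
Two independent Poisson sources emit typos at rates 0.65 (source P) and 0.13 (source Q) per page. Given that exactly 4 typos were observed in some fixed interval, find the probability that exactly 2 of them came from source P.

0.1157

Given the total, each event is independently from source P with probability p = λ_P/(λ_P+λ_Q) = 0.65/0.78 ≈ 0.8333.
So K ~ Binomial(4, 0.65/0.78): P(K = 2) = C(4,2) · (0.65/0.78)^2 · (0.13/0.78)^2 ≈ 0.1157.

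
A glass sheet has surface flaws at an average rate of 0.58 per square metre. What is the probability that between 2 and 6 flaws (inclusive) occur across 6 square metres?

Over the interval, μ = 0.58 × 6 = 3.48 (6 square metres).
P(2 ≤ N ≤ 6) = Σ_{j=2}^{6} e^(−3.48) · 3.48^j/j! ≈ 0.7982.

0.7982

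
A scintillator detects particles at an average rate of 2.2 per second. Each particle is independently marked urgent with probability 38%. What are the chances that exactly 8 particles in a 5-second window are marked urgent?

0.0354

Thinning: the particles that are marked urgent themselves form a Poisson process with rate 0.38 × 2.2 = 0.836 per second.
Over the interval, μ = 0.836 × 5 = 4.18 (a 5-second window = 5 seconds).
P(N = 8) = e^(−4.18) · 4.18^8/8! ≈ 0.0354.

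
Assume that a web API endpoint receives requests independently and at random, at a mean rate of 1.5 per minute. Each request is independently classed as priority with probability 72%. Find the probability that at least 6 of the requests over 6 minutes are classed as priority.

Thinning: the requests that are classed as priority themselves form a Poisson process with rate 0.72 × 1.5 = 1.08 per minute.
Over the interval, μ = 1.08 × 6 = 6.48 (6 minutes).
P(N ≥ 6) = 1 − P(N ≤ 5) ≈ 0.6280.

0.6280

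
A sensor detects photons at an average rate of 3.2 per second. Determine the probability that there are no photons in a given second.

With mean μ = 3.2 per second,
P(N = 0) = e^(−μ) μ^0/0! = e^(−3.2) · 3.2^0/1 ≈ 0.0408.

0.0408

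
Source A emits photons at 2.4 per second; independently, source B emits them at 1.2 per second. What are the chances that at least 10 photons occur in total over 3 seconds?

0.6374

Independent Poisson processes superpose: combined rate λ = 2.4 + 1.2 = 3.6 per second.
Over the interval, μ = 3.6 × 3 = 10.8 (3 seconds).
P(N ≥ 10) = 1 − P(N ≤ 9) ≈ 0.6374.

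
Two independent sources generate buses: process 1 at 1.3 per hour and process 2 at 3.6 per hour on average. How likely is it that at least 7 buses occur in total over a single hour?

0.2233

Independent Poisson processes superpose: combined rate λ = 1.3 + 3.6 = 4.9 per hour.
So μ = 4.9.
P(N ≥ 7) = 1 − P(N ≤ 6) ≈ 0.2233.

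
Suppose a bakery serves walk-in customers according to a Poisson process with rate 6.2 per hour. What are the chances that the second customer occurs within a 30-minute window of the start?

Over the interval, μ = 6.2 × 0.5 = 3.1 (a 30-minute window = 0.5 hours).
The second arrival falls in the interval iff at least 2 events occur there: P(S_2 ≤ t) = P(N ≥ 2) = 1 − P(N ≤ 1) ≈ 0.8153.

0.8153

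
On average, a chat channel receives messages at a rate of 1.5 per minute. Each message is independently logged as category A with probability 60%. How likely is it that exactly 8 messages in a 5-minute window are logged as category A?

Thinning: the messages that are logged as category A themselves form a Poisson process with rate 0.6 × 1.5 = 0.9 per minute.
Over the interval, μ = 0.9 × 5 = 4.5 (a 5-minute window = 5 minutes).
P(N = 8) = e^(−4.5) · 4.5^8/8! ≈ 0.0463.

0.0463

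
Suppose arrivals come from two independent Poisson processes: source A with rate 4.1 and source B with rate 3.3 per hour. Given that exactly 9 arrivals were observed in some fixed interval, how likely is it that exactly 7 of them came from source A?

Given the total, each event is independently from source A with probability p = λ_A/(λ_A+λ_B) = 4.1/7.4 ≈ 0.5541.
So K ~ Binomial(9, 4.1/7.4): P(K = 7) = C(9,7) · (4.1/7.4)^7 · (3.3/7.4)^2 ≈ 0.1147.

0.1147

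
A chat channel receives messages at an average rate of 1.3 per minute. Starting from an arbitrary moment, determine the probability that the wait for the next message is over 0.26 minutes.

0.7132

The wait for the next event is exponential with rate λ = 1.3 per minute.
P(T > 0.26) = e^(−λt) = e^(−1.3 × 0.26) = e^(−0.338) ≈ 0.7132.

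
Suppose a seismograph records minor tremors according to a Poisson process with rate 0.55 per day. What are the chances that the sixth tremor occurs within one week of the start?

0.1919

Over the interval, μ = 0.55 × 7 = 3.85 (a week = 7 days).
The sixth arrival falls in the interval iff at least 6 events occur there: P(S_6 ≤ t) = P(N ≥ 6) = 1 − P(N ≤ 5) ≈ 0.1919.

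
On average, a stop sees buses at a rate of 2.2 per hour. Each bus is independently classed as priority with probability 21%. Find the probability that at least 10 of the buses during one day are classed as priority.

Thinning: the buses that are classed as priority themselves form a Poisson process with rate 0.21 × 2.2 = 0.462 per hour.
Over the interval, μ = 0.462 × 24 = 11.088 (a day = 24 hours).
P(N ≥ 10) = 1 − P(N ≤ 9) ≈ 0.6690.

0.6690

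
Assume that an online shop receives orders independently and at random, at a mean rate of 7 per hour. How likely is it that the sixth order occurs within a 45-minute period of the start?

0.4278

Over the interval, μ = 7 × 0.75 = 5.25 (a 45-minute period = 0.75 hours).
The sixth arrival falls in the interval iff at least 6 events occur there: P(S_6 ≤ t) = P(N ≥ 6) = 1 − P(N ≤ 5) ≈ 0.4278.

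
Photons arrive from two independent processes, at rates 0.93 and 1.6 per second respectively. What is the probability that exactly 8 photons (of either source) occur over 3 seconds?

Independent Poisson processes superpose: combined rate λ = 0.93 + 1.6 = 2.53 per second.
Over the interval, μ = 2.53 × 3 = 7.59 (3 seconds).
P(N = 8) = e^(−7.59) · 7.59^8/8! ≈ 0.1381.

0.1381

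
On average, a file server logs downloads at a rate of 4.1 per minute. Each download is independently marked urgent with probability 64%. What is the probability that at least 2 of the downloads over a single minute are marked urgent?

0.7372

Thinning: the downloads that are marked urgent themselves form a Poisson process with rate 0.64 × 4.1 = 2.624 per minute.
So μ = 2.624.
P(N ≥ 2) = 1 − P(N ≤ 1) ≈ 0.7372.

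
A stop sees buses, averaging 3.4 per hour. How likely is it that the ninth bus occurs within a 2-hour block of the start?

Over the interval, μ = 3.4 × 2 = 6.8 (a 2-hour block = 2 hours).
The ninth arrival falls in the interval iff at least 9 events occur there: P(S_9 ≤ t) = P(N ≥ 9) = 1 − P(N ≤ 8) ≈ 0.2452.

0.2452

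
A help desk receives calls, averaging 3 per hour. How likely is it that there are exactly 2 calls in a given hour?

With mean μ = 3 per hour,
P(N = 2) = e^(−μ) μ^2/2! = e^(−3) · 3^2/2 ≈ 0.2240.

0.2240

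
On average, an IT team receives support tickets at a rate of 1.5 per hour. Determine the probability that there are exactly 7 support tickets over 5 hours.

Over the interval, μ = 1.5 × 5 = 7.5 (5 hours).
P(N = 7) = e^(−μ) μ^7/7! = e^(−7.5) · 7.5^7/5040 ≈ 0.1465.

0.1465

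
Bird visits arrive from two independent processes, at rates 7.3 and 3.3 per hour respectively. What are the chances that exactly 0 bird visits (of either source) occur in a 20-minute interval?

0.0292

Independent Poisson processes superpose: combined rate λ = 7.3 + 3.3 = 10.6 per hour.
Over the interval, μ = 10.6 × 1/3 ≈ 3.53333 (a 20-minute interval = 1/3 hours).
P(N = 0) = e^(−3.53333) · 3.53333^0/0! ≈ 0.0292.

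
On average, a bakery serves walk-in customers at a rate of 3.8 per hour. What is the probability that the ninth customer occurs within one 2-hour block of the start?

0.3518

Over the interval, μ = 3.8 × 2 = 7.6 (a 2-hour block = 2 hours).
The ninth arrival falls in the interval iff at least 9 events occur there: P(S_9 ≤ t) = P(N ≥ 9) = 1 − P(N ≤ 8) ≈ 0.3518.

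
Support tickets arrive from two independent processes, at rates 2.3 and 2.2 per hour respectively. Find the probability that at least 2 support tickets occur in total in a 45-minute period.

0.8503

Independent Poisson processes superpose: combined rate λ = 2.3 + 2.2 = 4.5 per hour.
Over the interval, μ = 4.5 × 0.75 = 3.375 (a 45-minute period = 0.75 hours).
P(N ≥ 2) = 1 − P(N ≤ 1) ≈ 0.8503.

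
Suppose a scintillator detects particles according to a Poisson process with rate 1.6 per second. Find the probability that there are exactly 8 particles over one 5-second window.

Over the interval, μ = 1.6 × 5 = 8 (a 5-second window = 5 seconds).
P(N = 8) = e^(−μ) μ^8/8! = e^(−8) · 8^8/40320 ≈ 0.1396.

0.1396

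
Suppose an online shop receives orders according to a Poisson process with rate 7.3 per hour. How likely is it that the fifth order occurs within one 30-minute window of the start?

0.3031

Over the interval, μ = 7.3 × 0.5 = 3.65 (a 30-minute window = 0.5 hours).
The fifth arrival falls in the interval iff at least 5 events occur there: P(S_5 ≤ t) = P(N ≥ 5) = 1 − P(N ≤ 4) ≈ 0.3031.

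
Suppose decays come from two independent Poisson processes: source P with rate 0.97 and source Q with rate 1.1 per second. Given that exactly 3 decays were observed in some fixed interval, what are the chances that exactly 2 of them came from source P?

0.3501

Given the total, each event is independently from source P with probability p = λ_P/(λ_P+λ_Q) = 0.97/2.07 ≈ 0.4686.
So K ~ Binomial(3, 0.97/2.07): P(K = 2) = C(3,2) · (0.97/2.07)^2 · (1.1/2.07)^1 ≈ 0.3501.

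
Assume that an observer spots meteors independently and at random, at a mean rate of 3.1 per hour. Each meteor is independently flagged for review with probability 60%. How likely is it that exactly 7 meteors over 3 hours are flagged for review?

Thinning: the meteors that are flagged for review themselves form a Poisson process with rate 0.6 × 3.1 = 1.86 per hour.
Over the interval, μ = 1.86 × 3 = 5.58 (3 hours).
P(N = 7) = e^(−5.58) · 5.58^7/7! ≈ 0.1261.

0.1261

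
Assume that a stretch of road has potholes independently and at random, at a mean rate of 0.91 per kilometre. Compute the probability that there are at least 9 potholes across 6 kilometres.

Over the interval, μ = 0.91 × 6 = 5.46 (6 kilometres).
P(N ≥ 9) = 1 − P(N ≤ 8) = 1 − Σ_{j=0}^{8} e^(−μ) μ^j/j! ≈ 0.1023.

0.1023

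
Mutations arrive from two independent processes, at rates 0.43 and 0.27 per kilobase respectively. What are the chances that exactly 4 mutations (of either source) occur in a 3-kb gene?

Independent Poisson processes superpose: combined rate λ = 0.43 + 0.27 = 0.7 per kilobase.
Over the interval, μ = 0.7 × 3 = 2.1 (a 3-kb gene = 3 kilobases).
P(N = 4) = e^(−2.1) · 2.1^4/4! ≈ 0.0992.

0.0992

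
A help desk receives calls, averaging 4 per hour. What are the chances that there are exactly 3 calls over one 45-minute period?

Over the interval, μ = 4 × 0.75 = 3 (a 45-minute period = 0.75 hours).
P(N = 3) = e^(−μ) μ^3/3! = e^(−3) · 3^3/6 ≈ 0.2240.

0.2240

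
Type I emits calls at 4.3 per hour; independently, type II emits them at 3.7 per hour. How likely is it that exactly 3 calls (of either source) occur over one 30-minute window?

Independent Poisson processes superpose: combined rate λ = 4.3 + 3.7 = 8 per hour.
Over the interval, μ = 8 × 0.5 = 4 (a 30-minute window = 0.5 hours).
P(N = 3) = e^(−4) · 4^3/3! ≈ 0.1954.

0.1954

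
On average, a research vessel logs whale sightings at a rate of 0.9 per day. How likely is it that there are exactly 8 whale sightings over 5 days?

0.0463

Over the interval, μ = 0.9 × 5 = 4.5 (5 days).
P(N = 8) = e^(−μ) μ^8/8! = e^(−4.5) · 4.5^8/40320 ≈ 0.0463.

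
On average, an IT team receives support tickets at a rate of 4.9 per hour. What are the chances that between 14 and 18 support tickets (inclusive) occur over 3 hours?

0.4476

Over the interval, μ = 4.9 × 3 = 14.7 (3 hours).
P(14 ≤ N ≤ 18) = Σ_{j=14}^{18} e^(−14.7) · 14.7^j/j! ≈ 0.4476.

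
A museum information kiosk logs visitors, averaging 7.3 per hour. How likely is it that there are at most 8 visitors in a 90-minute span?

0.2365

Over the interval, μ = 7.3 × 1.5 = 10.95 (a 90-minute span = 1.5 hours).
P(N ≤ 8) = Σ_{j=0}^{8} e^(−μ) μ^j/j! ≈ 0.2365.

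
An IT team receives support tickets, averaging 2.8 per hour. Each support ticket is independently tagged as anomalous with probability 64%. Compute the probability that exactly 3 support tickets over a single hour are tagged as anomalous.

0.1598

Thinning: the support tickets that are tagged as anomalous themselves form a Poisson process with rate 0.64 × 2.8 = 1.792 per hour.
So μ = 1.792.
P(N = 3) = e^(−1.792) · 1.792^3/3! ≈ 0.1598.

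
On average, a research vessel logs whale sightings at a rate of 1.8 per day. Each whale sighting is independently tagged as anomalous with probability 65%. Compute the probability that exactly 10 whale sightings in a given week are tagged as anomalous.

0.1038

Thinning: the whale sightings that are tagged as anomalous themselves form a Poisson process with rate 0.65 × 1.8 = 1.17 per day.
Over the interval, μ = 1.17 × 7 = 8.19 (a week = 7 days).
P(N = 10) = e^(−8.19) · 8.19^10/10! ≈ 0.1038.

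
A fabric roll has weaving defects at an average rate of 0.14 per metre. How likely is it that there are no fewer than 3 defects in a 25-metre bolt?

Over the interval, μ = 0.14 × 25 = 3.5 (a 25-metre bolt = 25 metres).
P(N ≥ 3) = 1 − P(N ≤ 2) = 1 − Σ_{j=0}^{2} e^(−μ) μ^j/j! ≈ 0.6792.

0.6792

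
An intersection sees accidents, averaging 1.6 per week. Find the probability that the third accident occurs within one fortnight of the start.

0.6201

Over the interval, μ = 1.6 × 2 = 3.2 (a fortnight = 2 weeks).
The third arrival falls in the interval iff at least 3 events occur there: P(S_3 ≤ t) = P(N ≥ 3) = 1 − P(N ≤ 2) ≈ 0.6201.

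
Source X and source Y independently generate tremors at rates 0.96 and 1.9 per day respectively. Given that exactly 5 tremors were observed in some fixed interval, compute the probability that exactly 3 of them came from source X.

0.1669

Given the total, each event is independently from source X with probability p = λ_X/(λ_X+λ_Y) = 0.96/2.86 ≈ 0.3357.
So K ~ Binomial(5, 0.96/2.86): P(K = 3) = C(5,3) · (0.96/2.86)^3 · (1.9/2.86)^2 ≈ 0.1669.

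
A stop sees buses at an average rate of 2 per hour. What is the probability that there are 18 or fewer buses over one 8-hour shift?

Over the interval, μ = 2 × 8 = 16 (an 8-hour shift = 8 hours).
P(N ≤ 18) = Σ_{j=0}^{18} e^(−μ) μ^j/j! ≈ 0.7423.

0.7423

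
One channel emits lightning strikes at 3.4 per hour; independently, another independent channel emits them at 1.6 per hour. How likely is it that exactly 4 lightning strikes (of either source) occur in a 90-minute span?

Independent Poisson processes superpose: combined rate λ = 3.4 + 1.6 = 5 per hour.
Over the interval, μ = 5 × 1.5 = 7.5 (a 90-minute span = 1.5 hours).
P(N = 4) = e^(−7.5) · 7.5^4/4! ≈ 0.0729.

0.0729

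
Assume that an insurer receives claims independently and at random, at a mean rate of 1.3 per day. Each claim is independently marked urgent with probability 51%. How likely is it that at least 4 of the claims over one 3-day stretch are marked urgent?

0.1409

Thinning: the claims that are marked urgent themselves form a Poisson process with rate 0.51 × 1.3 = 0.663 per day.
Over the interval, μ = 0.663 × 3 = 1.989 (a 3-day stretch = 3 days).
P(N ≥ 4) = 1 − P(N ≤ 3) ≈ 0.1409.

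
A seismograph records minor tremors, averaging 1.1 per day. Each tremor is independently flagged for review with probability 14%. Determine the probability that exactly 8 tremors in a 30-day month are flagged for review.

0.0507

Thinning: the tremors that are flagged for review themselves form a Poisson process with rate 0.14 × 1.1 = 0.154 per day.
Over the interval, μ = 0.154 × 30 = 4.62 (a 30-day month = 30 days).
P(N = 8) = e^(−4.62) · 4.62^8/8! ≈ 0.0507.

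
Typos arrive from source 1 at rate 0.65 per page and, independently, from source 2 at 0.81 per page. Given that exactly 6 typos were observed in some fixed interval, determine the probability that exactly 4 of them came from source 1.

0.1814

Given the total, each event is independently from source 1 with probability p = λ_1/(λ_1+λ_2) = 0.65/1.46 ≈ 0.4452.
So K ~ Binomial(6, 0.65/1.46): P(K = 4) = C(6,4) · (0.65/1.46)^4 · (0.81/1.46)^2 ≈ 0.1814.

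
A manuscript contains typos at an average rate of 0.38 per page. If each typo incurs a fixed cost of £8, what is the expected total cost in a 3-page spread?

E[N] = 0.38 × 3 = 1.14 (a 3-page spread = 3 pages); E[cost] = 1.14 × £8 = £9.12.

£9.12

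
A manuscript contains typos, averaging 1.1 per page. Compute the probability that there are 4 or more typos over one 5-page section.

Over the interval, μ = 1.1 × 5 = 5.5 (a 5-page section = 5 pages).
P(N ≥ 4) = 1 − P(N ≤ 3) = 1 − Σ_{j=0}^{3} e^(−μ) μ^j/j! ≈ 0.7983.

0.7983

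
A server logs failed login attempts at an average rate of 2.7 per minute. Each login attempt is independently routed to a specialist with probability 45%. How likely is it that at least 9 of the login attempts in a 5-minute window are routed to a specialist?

0.1606

Thinning: the login attempts that are routed to a specialist themselves form a Poisson process with rate 0.45 × 2.7 = 1.215 per minute.
Over the interval, μ = 1.215 × 5 = 6.075 (a 5-minute window = 5 minutes).
P(N ≥ 9) = 1 − P(N ≤ 8) ≈ 0.1606.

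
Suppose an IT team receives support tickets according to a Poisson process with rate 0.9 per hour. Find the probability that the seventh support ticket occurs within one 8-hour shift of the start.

Over the interval, μ = 0.9 × 8 = 7.2 (an 8-hour shift = 8 hours).
The seventh arrival falls in the interval iff at least 7 events occur there: P(S_7 ≤ t) = P(N ≥ 7) = 1 − P(N ≤ 6) ≈ 0.5796.

0.5796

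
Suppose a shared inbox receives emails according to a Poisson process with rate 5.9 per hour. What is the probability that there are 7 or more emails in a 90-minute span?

Over the interval, μ = 5.9 × 1.5 = 8.85 (a 90-minute span = 1.5 hours).
P(N ≥ 7) = 1 − P(N ≤ 6) = 1 − Σ_{j=0}^{6} e^(−μ) μ^j/j! ≈ 0.7792.

0.7792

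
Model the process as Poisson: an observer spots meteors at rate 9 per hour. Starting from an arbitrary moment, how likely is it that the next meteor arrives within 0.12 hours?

0.6604

Inter-arrival times are exponential with rate λ = 9 per hour.
P(T ≤ 0.12) = 1 − e^(−λt) = 1 − e^(−9 × 0.12) = 1 − e^(−1.08) ≈ 0.6604.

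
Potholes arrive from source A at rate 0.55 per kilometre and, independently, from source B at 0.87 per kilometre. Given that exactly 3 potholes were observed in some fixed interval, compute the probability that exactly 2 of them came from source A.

Given the total, each event is independently from source A with probability p = λ_A/(λ_A+λ_B) = 0.55/1.42 ≈ 0.3873.
So K ~ Binomial(3, 0.55/1.42): P(K = 2) = C(3,2) · (0.55/1.42)^2 · (0.87/1.42)^1 ≈ 0.2757.

0.2757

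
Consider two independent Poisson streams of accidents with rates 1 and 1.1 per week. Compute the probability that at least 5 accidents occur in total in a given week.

0.0621

Independent Poisson processes superpose: combined rate λ = 1 + 1.1 = 2.1 per week.
So μ = 2.1.
P(N ≥ 5) = 1 − P(N ≤ 4) ≈ 0.0621.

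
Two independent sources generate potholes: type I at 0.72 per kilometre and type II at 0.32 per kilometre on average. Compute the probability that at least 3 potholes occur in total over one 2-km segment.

0.3450

Independent Poisson processes superpose: combined rate λ = 0.72 + 0.32 = 1.04 per kilometre.
Over the interval, μ = 1.04 × 2 = 2.08 (a 2-km segment = 2 kilometres).
P(N ≥ 3) = 1 − P(N ≤ 2) ≈ 0.3450.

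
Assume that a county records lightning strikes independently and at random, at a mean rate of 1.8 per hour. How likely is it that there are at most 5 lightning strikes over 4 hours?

0.2759

Over the interval, μ = 1.8 × 4 = 7.2 (4 hours).
P(N ≤ 5) = Σ_{j=0}^{5} e^(−μ) μ^j/j! ≈ 0.2759.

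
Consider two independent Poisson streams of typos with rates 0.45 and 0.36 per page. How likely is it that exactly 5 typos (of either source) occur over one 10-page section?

0.0882

Independent Poisson processes superpose: combined rate λ = 0.45 + 0.36 = 0.81 per page.
Over the interval, μ = 0.81 × 10 = 8.1 (a 10-page section = 10 pages).
P(N = 5) = e^(−8.1) · 8.1^5/5! ≈ 0.0882.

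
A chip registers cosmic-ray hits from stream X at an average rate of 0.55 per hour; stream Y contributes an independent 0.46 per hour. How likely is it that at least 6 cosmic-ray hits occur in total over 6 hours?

0.5639

Independent Poisson processes superpose: combined rate λ = 0.55 + 0.46 = 1.01 per hour.
Over the interval, μ = 1.01 × 6 = 6.06 (6 hours).
P(N ≥ 6) = 1 − P(N ≤ 5) ≈ 0.5639.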